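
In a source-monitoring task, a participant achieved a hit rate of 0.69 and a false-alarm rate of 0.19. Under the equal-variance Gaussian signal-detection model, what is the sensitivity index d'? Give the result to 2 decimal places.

d' = 1.37

z(H) = 0.496
z(FA) = -0.878
d' = z(H) − z(FA) = 0.496 − (-0.878) = 1.374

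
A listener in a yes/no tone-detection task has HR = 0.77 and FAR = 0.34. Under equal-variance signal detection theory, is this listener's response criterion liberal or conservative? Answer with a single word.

liberal

z(H) = 0.739, z(FA) = -0.412
c = −½·(z(H) + z(FA)) = -0.1635
c < 0 → liberal criterion (biased toward responding “yes”).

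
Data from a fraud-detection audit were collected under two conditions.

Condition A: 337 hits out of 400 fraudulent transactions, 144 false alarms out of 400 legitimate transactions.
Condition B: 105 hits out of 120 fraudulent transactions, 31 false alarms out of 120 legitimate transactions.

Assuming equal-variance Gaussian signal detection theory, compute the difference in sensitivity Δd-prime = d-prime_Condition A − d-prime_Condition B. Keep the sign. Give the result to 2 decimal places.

Condition A: z(0.8425) = 1.005, z(0.3600) = -0.358, d' = 1.363
Condition B: z(0.8750) = 1.150, z(0.2583) = -0.649, d' = 1.799
Δd' = d'_Condition A − d'_Condition B = 1.363 − 1.799 = -0.436
Condition B has the higher sensitivity.

Δd-prime = -0.44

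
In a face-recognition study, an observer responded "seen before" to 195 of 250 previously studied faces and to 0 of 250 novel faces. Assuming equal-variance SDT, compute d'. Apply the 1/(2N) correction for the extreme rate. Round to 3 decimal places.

The false-alarm rate is 0/250 = 0, so apply the 1/(2N) correction: FA → 1/(2·250) = 0.00200.
z(H) = z(0.78000) = 0.7722
z(FA) = z(0.00200) = -2.8782
d' = 0.7722 − (-2.8782) = 3.6504

d' = 3.650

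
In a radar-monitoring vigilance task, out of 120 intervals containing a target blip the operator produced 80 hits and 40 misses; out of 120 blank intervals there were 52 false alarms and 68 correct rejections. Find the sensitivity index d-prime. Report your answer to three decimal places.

d-prime = 0.599

H = 80/120 = 0.6667
FA = 52/120 = 0.4333
Φ⁻¹(H) = Φ⁻¹(0.6667) = 0.4308
Φ⁻¹(FA) = Φ⁻¹(0.4333) = -0.1680
d' = z(H) − z(FA) = 0.4308 − (-0.1680) = 0.5988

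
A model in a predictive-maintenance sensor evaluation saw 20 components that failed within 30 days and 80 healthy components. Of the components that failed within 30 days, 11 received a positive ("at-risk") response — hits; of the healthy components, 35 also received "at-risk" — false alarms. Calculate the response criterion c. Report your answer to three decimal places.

H = 11/20 = 0.5500
FA = 35/80 = 0.4375
Φ⁻¹(H) = 0.1257
Φ⁻¹(FA) = -0.1573
c = −½·[z(H) + z(FA)] = −0.5 × (0.1257 + (-0.1573)) = 0.0158

c = 0.016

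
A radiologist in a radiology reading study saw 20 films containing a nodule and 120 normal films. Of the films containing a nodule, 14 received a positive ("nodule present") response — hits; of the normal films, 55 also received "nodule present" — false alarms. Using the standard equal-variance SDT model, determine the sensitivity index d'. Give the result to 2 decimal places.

d' = 0.63

H = 14/20 = 0.7000
FA = 55/120 = 0.4583
Φ⁻¹(H) = Φ⁻¹(0.7000) = 0.5244
Φ⁻¹(FA) = Φ⁻¹(0.4583) = -0.1047
d' = z(H) − z(FA) = 0.5244 − (-0.1047) = 0.6291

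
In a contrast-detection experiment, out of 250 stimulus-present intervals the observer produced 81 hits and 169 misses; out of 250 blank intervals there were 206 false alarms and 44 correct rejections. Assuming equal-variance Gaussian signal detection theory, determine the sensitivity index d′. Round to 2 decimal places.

d′ = -1.39

H = 81/250 = 0.3240
FA = 206/250 = 0.8240
z(H) = -0.457
z(FA) = 0.931
d' = z(H) − z(FA) = -0.457 − 0.931 = -1.388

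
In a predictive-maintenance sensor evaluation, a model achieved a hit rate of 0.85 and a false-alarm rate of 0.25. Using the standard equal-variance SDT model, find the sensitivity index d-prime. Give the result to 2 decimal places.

z(H) = 1.036
z(FA) = -0.674
d' = z(H) − z(FA) = 1.036 − (-0.674) = 1.710

d-prime = 1.71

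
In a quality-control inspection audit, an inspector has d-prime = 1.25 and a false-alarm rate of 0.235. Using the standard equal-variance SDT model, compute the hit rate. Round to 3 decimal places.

hit rate = 0.701

z(false-alarm rate) = z(0.235) = -0.7225
z(H) = z(FA) + d' = -0.7225 + 1.25 = 0.5275
hit rate = Φ(0.5275) = 0.7011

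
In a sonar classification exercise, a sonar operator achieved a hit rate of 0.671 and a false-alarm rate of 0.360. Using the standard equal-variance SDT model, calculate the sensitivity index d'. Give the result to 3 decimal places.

z(H) = z(0.671) = 0.4427
z(FA) = z(0.360) = -0.3585
d' = z(H) − z(FA) = 0.4427 − (-0.3585) = 0.8012

d' = 0.801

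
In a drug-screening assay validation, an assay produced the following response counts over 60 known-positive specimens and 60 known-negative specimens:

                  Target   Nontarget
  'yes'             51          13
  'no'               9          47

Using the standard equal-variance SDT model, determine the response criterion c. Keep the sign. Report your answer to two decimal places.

c = -0.13

H = 51/60 = 0.8500
FA = 13/60 = 0.2167
z(H) = 1.036
z(FA) = -0.783
c = −½·[z(H) + z(FA)] = −0.5 × (1.036 + (-0.783)) = -0.1265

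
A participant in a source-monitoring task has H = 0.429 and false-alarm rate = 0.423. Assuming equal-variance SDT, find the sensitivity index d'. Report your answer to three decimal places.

d' = 0.015

Φ⁻¹(0.429) = -0.1789, Φ⁻¹(0.423) = -0.1942
d' = z(H) − z(FA) = -0.1789 − (-0.1942) = 0.0153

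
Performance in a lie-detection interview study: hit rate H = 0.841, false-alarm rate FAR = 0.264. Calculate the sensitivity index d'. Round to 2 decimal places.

z(0.841) = 0.999, z(0.264) = -0.631
d' = z(H) − z(FA) = 0.999 − (-0.631) = 1.630

d' = 1.63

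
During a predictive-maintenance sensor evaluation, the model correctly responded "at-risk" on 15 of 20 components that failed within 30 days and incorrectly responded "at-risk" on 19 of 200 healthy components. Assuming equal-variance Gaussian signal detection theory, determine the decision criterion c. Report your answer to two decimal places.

c = 0.32

H = 15/20 = 0.7500
FA = 19/200 = 0.0950
z(0.7500) = 0.6745, z(0.0950) = -1.3106
c = −½·[z(H) + z(FA)] = −0.5 × (0.6745 + (-1.3106)) = 0.31805
c > 0: the model has a conservative response bias.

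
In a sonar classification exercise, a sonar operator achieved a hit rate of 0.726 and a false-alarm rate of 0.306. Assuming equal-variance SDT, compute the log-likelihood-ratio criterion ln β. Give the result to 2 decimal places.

ln β = -0.05

Φ⁻¹(H) = 0.601
Φ⁻¹(FA) = -0.507
ln β = −½·[z(H)² − z(FA)²] = −0.5 × (0.361 − 0.257) = -0.052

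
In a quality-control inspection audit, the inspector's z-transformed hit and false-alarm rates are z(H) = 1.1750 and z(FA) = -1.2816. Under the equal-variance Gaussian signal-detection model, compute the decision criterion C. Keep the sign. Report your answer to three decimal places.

c = −½·[z(H) + z(FA)] = −½·(1.1750 + (-1.2816)) = 0.0533
c > 0: the inspector has a conservative response bias.

C = 0.053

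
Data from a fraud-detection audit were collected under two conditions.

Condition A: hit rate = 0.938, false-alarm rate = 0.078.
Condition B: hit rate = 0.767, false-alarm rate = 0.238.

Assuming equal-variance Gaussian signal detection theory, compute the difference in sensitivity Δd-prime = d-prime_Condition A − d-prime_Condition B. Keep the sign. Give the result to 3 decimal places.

Δd-prime = 1.515

Condition A: z(0.938) = 1.5382, z(0.078) = -1.4187, d' = 2.9569
Condition B: z(0.767) = 0.7290, z(0.238) = -0.7128, d' = 1.4418
Δd' = d'_Condition A − d'_Condition B = 2.9569 − 1.4418 = 1.5151
Condition A has the higher sensitivity.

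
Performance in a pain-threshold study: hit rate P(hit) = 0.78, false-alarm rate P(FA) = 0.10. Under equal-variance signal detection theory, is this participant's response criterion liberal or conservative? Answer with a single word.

z(H) = 0.772, z(FA) = -1.282
c = −½·(z(H) + z(FA)) = 0.255
c > 0 → conservative criterion (biased toward responding “no”).

conservative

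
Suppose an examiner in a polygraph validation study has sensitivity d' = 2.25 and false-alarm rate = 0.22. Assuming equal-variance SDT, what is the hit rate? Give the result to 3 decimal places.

z(false-alarm rate) = z(0.22) = -0.7722
z(H) = z(FA) + d' = -0.7722 + 2.25 = 1.4778
hit rate = Φ(1.4778) = 0.9303

hit rate = 0.930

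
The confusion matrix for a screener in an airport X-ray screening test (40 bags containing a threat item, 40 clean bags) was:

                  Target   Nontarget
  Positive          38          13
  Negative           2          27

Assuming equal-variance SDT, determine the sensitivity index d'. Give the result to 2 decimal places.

H = 38/40 = 0.9500
FA = 13/40 = 0.3250
Φ⁻¹(H) = Φ⁻¹(0.9500) = 1.6449
Φ⁻¹(FA) = Φ⁻¹(0.3250) = -0.4538
d' = z(H) − z(FA) = 1.6449 − (-0.4538) = 2.0987

d' = 2.10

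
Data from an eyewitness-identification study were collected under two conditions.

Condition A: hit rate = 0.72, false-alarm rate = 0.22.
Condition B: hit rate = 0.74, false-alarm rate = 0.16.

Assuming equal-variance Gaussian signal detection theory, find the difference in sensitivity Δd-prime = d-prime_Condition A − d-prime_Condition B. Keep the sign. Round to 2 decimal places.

Condition A: z(0.72) = 0.583, z(0.22) = -0.772, d' = 1.355
Condition B: z(0.74) = 0.643, z(0.16) = -0.994, d' = 1.637
Δd' = d'_Condition A − d'_Condition B = 1.355 − 1.637 = -0.282
Condition B has the higher sensitivity.

Δd-prime = -0.28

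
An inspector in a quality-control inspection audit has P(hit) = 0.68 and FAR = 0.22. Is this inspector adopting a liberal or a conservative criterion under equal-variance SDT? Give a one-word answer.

conservative

z(H) = 0.468, z(FA) = -0.772
c = −½·(z(H) + z(FA)) = 0.152
c > 0 → conservative criterion (biased toward responding “no”).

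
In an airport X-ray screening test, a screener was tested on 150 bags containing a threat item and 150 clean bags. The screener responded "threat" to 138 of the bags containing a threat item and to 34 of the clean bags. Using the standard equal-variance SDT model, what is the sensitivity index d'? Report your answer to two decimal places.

d' = 2.15

H = 138/150 = 0.9200
FA = 34/150 = 0.2267
z(0.9200) = 1.4051, z(0.2267) = -0.7498
d' = z(H) − z(FA) = 1.4051 − (-0.7498) = 2.1549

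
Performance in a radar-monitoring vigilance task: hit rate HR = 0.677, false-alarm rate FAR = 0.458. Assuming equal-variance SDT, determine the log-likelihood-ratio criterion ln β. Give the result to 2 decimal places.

ln β = -0.10

z(H) = z(0.677) = 0.459
z(FA) = z(0.458) = -0.105
ln β = −½·[z(H)² − z(FA)²] = −0.5 × (0.211 − 0.011) = -0.100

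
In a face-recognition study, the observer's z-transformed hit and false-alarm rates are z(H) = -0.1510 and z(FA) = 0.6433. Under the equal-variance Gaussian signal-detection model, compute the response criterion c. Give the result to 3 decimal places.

c = -0.246

c = −½·[z(H) + z(FA)] = −½·(-0.1510 + 0.6433) = -0.24615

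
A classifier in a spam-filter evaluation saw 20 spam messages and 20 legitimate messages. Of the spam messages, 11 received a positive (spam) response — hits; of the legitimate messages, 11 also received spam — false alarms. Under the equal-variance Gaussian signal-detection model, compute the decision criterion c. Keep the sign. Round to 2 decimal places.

H = 11/20 = 0.5500
FA = 11/20 = 0.5500
z(H) = 0.126
z(FA) = 0.126
c = −½·[z(H) + z(FA)] = −0.5 × (0.126 + 0.126) = -0.126

c = -0.13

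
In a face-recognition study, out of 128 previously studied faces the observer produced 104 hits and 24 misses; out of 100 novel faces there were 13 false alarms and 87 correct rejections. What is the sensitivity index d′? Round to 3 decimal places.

H = 104/128 = 0.8125
FA = 13/100 = 0.1300
z(H) = 0.8871
z(FA) = -1.1264
d' = z(H) − z(FA) = 0.8871 − (-1.1264) = 2.0135

d′ = 2.014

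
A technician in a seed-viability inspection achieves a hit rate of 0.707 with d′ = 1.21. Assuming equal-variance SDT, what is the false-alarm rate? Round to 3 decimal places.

false-alarm rate = 0.253

z(hit rate) = z(0.707) = 0.5446
z(FA) = z(H) − d' = 0.5446 − 1.21 = -0.6654
false-alarm rate = Φ(-0.6654) = 0.2529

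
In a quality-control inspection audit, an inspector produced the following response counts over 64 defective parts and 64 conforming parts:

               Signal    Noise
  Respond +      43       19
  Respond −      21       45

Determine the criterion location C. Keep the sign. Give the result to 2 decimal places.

C = 0.04

H = 43/64 = 0.6719
FA = 19/64 = 0.2969
z(H) = 0.445
z(FA) = -0.533
c = −½·[z(H) + z(FA)] = −0.5 × (0.445 + (-0.533)) = 0.044
c > 0: the inspector has a conservative response bias.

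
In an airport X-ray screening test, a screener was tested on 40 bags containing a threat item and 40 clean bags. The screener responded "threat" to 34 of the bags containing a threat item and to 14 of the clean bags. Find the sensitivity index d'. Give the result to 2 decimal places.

H = 34/40 = 0.8500
FA = 14/40 = 0.3500
Φ⁻¹(H) = Φ⁻¹(0.8500) = 1.0364
Φ⁻¹(FA) = Φ⁻¹(0.3500) = -0.3853
d' = z(H) − z(FA) = 1.0364 − (-0.3853) = 1.4217

d' = 1.42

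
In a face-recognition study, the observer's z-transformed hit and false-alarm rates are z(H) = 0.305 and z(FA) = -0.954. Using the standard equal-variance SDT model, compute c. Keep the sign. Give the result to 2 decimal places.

c = 0.32

c = −½·[z(H) + z(FA)] = −½·(0.305 + (-0.954)) = 0.3245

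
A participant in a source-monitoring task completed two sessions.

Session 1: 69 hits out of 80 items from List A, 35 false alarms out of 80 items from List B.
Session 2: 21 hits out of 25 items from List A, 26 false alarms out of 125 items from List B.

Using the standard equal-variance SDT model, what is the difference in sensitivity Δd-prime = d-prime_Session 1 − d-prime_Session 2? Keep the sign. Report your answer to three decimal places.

Session 1: z(0.8625) = 1.0916, z(0.4375) = -0.1573, d' = 1.2489
Session 2: z(0.8400) = 0.9945, z(0.2080) = -0.8134, d' = 1.8079
Δd' = d'_Session 1 − d'_Session 2 = 1.2489 − 1.8079 = -0.5590
Session 2 has the higher sensitivity.

Δd-prime = -0.559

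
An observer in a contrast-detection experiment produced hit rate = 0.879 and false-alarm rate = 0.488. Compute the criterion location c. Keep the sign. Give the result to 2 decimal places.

Φ⁻¹(0.879) = 1.1700, Φ⁻¹(0.488) = -0.0301
c = −½·[z(H) + z(FA)] = −0.5 × (1.1700 + (-0.0301)) = -0.56995

c = -0.57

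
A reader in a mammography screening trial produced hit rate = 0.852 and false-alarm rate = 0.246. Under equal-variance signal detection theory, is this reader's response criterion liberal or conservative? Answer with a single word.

z(H) = 1.045, z(FA) = -0.687
c = −½·(z(H) + z(FA)) = -0.179
c < 0 → liberal criterion (biased toward responding “yes”).

liberal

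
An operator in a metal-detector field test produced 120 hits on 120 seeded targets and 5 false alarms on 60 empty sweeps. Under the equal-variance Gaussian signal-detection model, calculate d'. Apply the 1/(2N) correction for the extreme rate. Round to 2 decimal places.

The hit rate is 120/120 = 1, so apply the 1/(2N) correction: H → 1 − 1/(2·120) = 0.99583.
z(H) = z(0.99583) = 2.638
z(FA) = z(0.08333) = -1.383
d' = 2.638 − (-1.383) = 4.021

d' = 4.02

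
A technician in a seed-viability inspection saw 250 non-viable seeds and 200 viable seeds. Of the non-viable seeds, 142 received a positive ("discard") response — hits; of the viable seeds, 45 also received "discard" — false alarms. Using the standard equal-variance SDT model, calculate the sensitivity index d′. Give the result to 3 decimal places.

H = 142/250 = 0.5680
FA = 45/200 = 0.2250
z(H) = z(0.5680) = 0.1713
z(FA) = z(0.2250) = -0.7554
d' = z(H) − z(FA) = 0.1713 − (-0.7554) = 0.9267

d′ = 0.927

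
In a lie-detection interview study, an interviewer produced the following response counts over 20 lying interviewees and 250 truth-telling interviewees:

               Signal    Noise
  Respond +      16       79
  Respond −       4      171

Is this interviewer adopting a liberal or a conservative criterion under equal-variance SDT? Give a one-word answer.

liberal

z(H) = 0.842, z(FA) = -0.479
c = −½·(z(H) + z(FA)) = -0.1815
c < 0 → liberal criterion (biased toward responding “yes”).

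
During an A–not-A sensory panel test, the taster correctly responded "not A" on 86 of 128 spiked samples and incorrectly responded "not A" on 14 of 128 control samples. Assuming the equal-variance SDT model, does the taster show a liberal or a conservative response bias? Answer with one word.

z(H) = 0.445, z(FA) = -1.230
c = −½·(z(H) + z(FA)) = 0.3925
c > 0 → conservative criterion (biased toward responding “no”).

conservative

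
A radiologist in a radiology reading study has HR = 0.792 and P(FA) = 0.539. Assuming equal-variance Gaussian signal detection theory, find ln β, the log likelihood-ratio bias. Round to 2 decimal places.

ln β = -0.33

z(0.792) = 0.813, z(0.539) = 0.098
ln β = −½·[z(H)² − z(FA)²] = −0.5 × (0.661 − 0.010) = -0.3255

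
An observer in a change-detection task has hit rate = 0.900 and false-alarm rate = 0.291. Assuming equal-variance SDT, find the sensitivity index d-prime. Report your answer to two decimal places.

z(H) = z(0.900) = 1.2816
z(FA) = z(0.291) = -0.5505
d' = z(H) − z(FA) = 1.2816 − (-0.5505) = 1.8321

d-prime = 1.83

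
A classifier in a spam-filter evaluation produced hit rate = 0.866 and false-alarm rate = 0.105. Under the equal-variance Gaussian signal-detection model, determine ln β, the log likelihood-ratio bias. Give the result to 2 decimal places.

ln β = 0.17

Φ⁻¹(H) = Φ⁻¹(0.866) = 1.108
Φ⁻¹(FA) = Φ⁻¹(0.105) = -1.254
ln β = −½·[z(H)² − z(FA)²] = −0.5 × (1.228 − 1.573) = 0.1725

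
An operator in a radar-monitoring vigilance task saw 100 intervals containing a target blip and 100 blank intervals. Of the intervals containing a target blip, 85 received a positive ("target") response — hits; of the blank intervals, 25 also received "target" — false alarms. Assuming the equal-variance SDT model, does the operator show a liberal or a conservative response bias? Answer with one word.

z(H) = 1.036, z(FA) = -0.674
c = −½·(z(H) + z(FA)) = -0.181
c < 0 → liberal criterion (biased toward responding “yes”).

liberal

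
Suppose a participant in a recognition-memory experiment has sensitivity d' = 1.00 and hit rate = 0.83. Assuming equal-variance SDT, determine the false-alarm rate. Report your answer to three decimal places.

false-alarm rate = 0.482

z(hit rate) = z(0.83) = 0.9542
z(FA) = z(H) − d' = 0.9542 − 1.00 = -0.0458
false-alarm rate = Φ(-0.0458) = 0.4817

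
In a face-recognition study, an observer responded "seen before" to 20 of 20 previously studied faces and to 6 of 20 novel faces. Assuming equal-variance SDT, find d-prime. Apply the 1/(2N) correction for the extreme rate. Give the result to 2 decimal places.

d-prime = 2.48

The hit rate is 20/20 = 1, so apply the 1/(2N) correction: H → 1 − 1/(2·20) = 0.97500.
z(H) = z(0.97500) = 1.960
z(FA) = z(0.30000) = -0.524
d' = 1.960 − (-0.524) = 2.484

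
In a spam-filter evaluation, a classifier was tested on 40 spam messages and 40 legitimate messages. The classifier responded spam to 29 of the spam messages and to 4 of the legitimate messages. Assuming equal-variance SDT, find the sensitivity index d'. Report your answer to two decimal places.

H = 29/40 = 0.7250
FA = 4/40 = 0.1000
Φ⁻¹(H) = Φ⁻¹(0.7250) = 0.598
Φ⁻¹(FA) = Φ⁻¹(0.1000) = -1.282
d' = z(H) − z(FA) = 0.598 − (-1.282) = 1.880

d' = 1.88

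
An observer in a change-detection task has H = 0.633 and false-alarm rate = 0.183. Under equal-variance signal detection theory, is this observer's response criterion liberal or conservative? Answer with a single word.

z(H) = 0.340, z(FA) = -0.904
c = −½·(z(H) + z(FA)) = 0.282
c > 0 → conservative criterion (biased toward responding “no”).

conservative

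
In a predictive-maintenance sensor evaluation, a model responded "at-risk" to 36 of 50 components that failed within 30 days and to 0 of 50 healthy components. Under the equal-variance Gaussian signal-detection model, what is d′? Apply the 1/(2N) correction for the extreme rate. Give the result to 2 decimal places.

d′ = 2.91

The false-alarm rate is 0/50 = 0, so apply the 1/(2N) correction: FA → 1/(2·50) = 0.01000.
z(H) = z(0.72000) = 0.583
z(FA) = z(0.01000) = -2.326
d' = 0.583 − (-2.326) = 2.909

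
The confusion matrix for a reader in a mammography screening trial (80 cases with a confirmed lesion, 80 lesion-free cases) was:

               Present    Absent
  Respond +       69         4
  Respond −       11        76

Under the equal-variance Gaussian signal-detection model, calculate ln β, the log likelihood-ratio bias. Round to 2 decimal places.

H = 69/80 = 0.8625
FA = 4/80 = 0.0500
z(H) = 1.092
z(FA) = -1.645
ln β = −½·[z(H)² − z(FA)²] = −0.5 × (1.192 − 2.706) = 0.757

ln β = 0.76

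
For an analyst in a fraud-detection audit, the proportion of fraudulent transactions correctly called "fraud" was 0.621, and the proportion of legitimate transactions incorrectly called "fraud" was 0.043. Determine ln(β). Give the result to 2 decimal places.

z(H) = 0.308
z(FA) = -1.717
ln β = −½·[z(H)² − z(FA)²] = −0.5 × (0.095 − 2.948) = 1.4265

ln β = 1.43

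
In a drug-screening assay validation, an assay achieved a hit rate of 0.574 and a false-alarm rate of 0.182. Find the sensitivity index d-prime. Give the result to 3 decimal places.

d-prime = 1.094

z(0.574) = 0.1866, z(0.182) = -0.9078
d' = z(H) − z(FA) = 0.1866 − (-0.9078) = 1.0944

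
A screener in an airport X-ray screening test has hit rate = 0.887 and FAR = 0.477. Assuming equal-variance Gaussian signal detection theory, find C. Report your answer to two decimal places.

C = -0.58

z(H) = z(0.887) = 1.2107
z(FA) = z(0.477) = -0.0577
c = −½·[z(H) + z(FA)] = −0.5 × (1.2107 + (-0.0577)) = -0.5765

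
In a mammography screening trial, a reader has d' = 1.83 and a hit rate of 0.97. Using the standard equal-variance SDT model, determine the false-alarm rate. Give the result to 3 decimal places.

z(hit rate) = z(0.97) = 1.8808
z(FA) = z(H) − d' = 1.8808 − 1.83 = 0.0508
false-alarm rate = Φ(0.0508) = 0.5203

false-alarm rate = 0.520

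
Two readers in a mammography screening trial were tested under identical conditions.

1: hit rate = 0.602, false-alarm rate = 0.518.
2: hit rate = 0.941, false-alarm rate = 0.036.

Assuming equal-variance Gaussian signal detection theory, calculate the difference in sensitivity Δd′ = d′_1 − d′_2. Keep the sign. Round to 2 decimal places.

Δd′ = -3.15

1: z(0.602) = 0.259, z(0.518) = 0.045, d' = 0.214
2: z(0.941) = 1.563, z(0.036) = -1.799, d' = 3.362
Δd' = d'_1 − d'_2 = 0.214 − 3.362 = -3.148
2 has the higher sensitivity.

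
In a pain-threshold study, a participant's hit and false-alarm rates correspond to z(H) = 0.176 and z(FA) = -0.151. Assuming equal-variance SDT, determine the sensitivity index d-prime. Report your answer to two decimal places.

d-prime = 0.33

d' = z(H) − z(FA) = 0.176 − (-0.151) = 0.327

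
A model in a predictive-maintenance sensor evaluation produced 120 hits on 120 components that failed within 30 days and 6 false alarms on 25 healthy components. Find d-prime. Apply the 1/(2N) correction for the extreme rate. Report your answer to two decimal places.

d-prime = 3.34

The hit rate is 120/120 = 1, so apply the 1/(2N) correction: H → 1 − 1/(2·120) = 0.99583.
z(H) = z(0.99583) = 2.638
z(FA) = z(0.24000) = -0.706
d' = 2.638 − (-0.706) = 3.344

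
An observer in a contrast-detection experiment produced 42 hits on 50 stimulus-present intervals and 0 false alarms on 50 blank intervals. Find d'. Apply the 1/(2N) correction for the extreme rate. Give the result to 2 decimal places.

The false-alarm rate is 0/50 = 0, so apply the 1/(2N) correction: FA → 1/(2·50) = 0.01000.
z(H) = z(0.84000) = 0.994
z(FA) = z(0.01000) = -2.326
d' = 0.994 − (-2.326) = 3.320

d' = 3.32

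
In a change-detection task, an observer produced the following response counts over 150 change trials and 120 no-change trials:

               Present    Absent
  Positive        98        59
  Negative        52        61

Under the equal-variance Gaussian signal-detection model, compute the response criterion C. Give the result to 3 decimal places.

C = -0.187

H = 98/150 = 0.6533
FA = 59/120 = 0.4917
z(0.6533) = 0.3942, z(0.4917) = -0.0208
c = −½·[z(H) + z(FA)] = −0.5 × (0.3942 + (-0.0208)) = -0.1867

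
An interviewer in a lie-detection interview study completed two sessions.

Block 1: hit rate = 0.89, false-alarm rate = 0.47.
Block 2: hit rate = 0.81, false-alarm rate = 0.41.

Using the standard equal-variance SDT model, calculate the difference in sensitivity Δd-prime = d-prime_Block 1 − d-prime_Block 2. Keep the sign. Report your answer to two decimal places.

Δd-prime = 0.20

Block 1: z(0.89) = 1.227, z(0.47) = -0.075, d' = 1.302
Block 2: z(0.81) = 0.878, z(0.41) = -0.228, d' = 1.106
Δd' = d'_Block 1 − d'_Block 2 = 1.302 − 1.106 = 0.196
Block 1 has the higher sensitivity.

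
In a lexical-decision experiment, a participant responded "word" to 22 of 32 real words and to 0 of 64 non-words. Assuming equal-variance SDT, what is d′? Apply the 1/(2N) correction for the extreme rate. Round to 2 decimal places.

d′ = 2.91

The false-alarm rate is 0/64 = 0, so apply the 1/(2N) correction: FA → 1/(2·64) = 0.00781.
z(H) = z(0.68750) = 0.489
z(FA) = z(0.00781) = -2.418
d' = 0.489 − (-2.418) = 2.907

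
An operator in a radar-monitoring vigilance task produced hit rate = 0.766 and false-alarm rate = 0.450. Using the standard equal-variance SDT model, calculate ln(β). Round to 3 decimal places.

ln β = -0.255

z(H) = 0.7257
z(FA) = -0.1257
ln β = −½·[z(H)² − z(FA)²] = −0.5 × (0.5266 − 0.0158) = -0.2554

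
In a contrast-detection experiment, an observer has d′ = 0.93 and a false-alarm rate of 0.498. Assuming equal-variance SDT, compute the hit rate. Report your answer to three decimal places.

z(false-alarm rate) = z(0.498) = -0.0050
z(H) = z(FA) + d' = -0.0050 + 0.93 = 0.9250
hit rate = Φ(0.9250) = 0.8225

hit rate = 0.823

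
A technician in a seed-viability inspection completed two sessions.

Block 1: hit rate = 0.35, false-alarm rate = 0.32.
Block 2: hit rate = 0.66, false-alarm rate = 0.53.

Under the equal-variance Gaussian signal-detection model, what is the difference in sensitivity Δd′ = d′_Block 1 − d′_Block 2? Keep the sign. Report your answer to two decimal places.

Δd′ = -0.25

Block 1: z(0.35) = -0.385, z(0.32) = -0.468, d' = 0.083
Block 2: z(0.66) = 0.412, z(0.53) = 0.075, d' = 0.337
Δd' = d'_Block 1 − d'_Block 2 = 0.083 − 0.337 = -0.254
Block 2 has the higher sensitivity.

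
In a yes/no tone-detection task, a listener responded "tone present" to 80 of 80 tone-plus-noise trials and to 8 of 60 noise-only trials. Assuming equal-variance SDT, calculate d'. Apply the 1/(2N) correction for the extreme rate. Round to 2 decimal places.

d' = 3.61

The hit rate is 80/80 = 1, so apply the 1/(2N) correction: H → 1 − 1/(2·80) = 0.99375.
z(H) = z(0.99375) = 2.498
z(FA) = z(0.13333) = -1.111
d' = 2.498 − (-1.111) = 3.609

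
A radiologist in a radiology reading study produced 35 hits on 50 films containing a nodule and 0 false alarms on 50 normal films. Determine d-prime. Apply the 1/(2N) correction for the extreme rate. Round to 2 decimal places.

The false-alarm rate is 0/50 = 0, so apply the 1/(2N) correction: FA → 1/(2·50) = 0.01000.
z(H) = z(0.70000) = 0.524
z(FA) = z(0.01000) = -2.326
d' = 0.524 − (-2.326) = 2.850

d-prime = 2.85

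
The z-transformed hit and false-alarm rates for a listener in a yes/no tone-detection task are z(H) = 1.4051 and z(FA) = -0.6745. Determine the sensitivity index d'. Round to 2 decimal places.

d' = 2.08

d' = z(H) − z(FA) = 1.4051 − (-0.6745) = 2.0796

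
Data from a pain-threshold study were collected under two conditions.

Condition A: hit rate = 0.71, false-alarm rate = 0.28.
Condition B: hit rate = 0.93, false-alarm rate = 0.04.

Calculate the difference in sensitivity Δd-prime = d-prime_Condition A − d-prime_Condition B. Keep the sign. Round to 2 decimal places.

Condition A: z(0.71) = 0.553, z(0.28) = -0.583, d' = 1.136
Condition B: z(0.93) = 1.476, z(0.04) = -1.751, d' = 3.227
Δd' = d'_Condition A − d'_Condition B = 1.136 − 3.227 = -2.091
Condition B has the higher sensitivity.

Δd-prime = -2.09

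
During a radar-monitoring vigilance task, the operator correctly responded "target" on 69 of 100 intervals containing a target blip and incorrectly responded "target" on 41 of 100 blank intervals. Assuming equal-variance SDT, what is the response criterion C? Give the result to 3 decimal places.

H = 69/100 = 0.6900
FA = 41/100 = 0.4100
z(H) = 0.4959
z(FA) = -0.2275
c = −½·[z(H) + z(FA)] = −0.5 × (0.4959 + (-0.2275)) = -0.1342
c < 0: the operator has a liberal response bias.

C = -0.134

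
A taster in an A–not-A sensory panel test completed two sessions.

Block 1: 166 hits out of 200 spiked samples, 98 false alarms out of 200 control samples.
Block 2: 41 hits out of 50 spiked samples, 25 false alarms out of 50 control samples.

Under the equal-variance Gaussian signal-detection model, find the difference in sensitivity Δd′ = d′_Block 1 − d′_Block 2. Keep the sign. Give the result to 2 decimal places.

Δd′ = 0.06

Block 1: z(0.8300) = 0.954, z(0.4900) = -0.025, d' = 0.979
Block 2: z(0.8200) = 0.915, z(0.5000) = 0.000, d' = 0.915
Δd' = d'_Block 1 − d'_Block 2 = 0.979 − 0.915 = 0.064
Block 1 has the higher sensitivity.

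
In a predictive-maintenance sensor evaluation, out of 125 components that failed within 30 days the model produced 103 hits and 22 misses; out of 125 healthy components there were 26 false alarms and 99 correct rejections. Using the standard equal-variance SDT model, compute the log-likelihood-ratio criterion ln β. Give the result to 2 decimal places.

H = 103/125 = 0.8240
FA = 26/125 = 0.2080
z(0.8240) = 0.931, z(0.2080) = -0.813
ln β = −½·[z(H)² − z(FA)²] = −0.5 × (0.867 − 0.661) = -0.103

ln β = -0.10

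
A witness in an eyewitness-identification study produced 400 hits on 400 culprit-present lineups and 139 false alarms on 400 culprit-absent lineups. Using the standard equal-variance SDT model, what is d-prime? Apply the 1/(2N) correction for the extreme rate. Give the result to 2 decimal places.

d-prime = 3.42

The hit rate is 400/400 = 1, so apply the 1/(2N) correction: H → 1 − 1/(2·400) = 0.99875.
z(H) = z(0.99875) = 3.023
z(FA) = z(0.34750) = -0.392
d' = 3.023 − (-0.392) = 3.415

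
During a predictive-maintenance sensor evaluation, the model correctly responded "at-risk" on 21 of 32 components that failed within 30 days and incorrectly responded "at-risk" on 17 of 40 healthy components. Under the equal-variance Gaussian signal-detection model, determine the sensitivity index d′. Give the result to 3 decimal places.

d′ = 0.591

H = 21/32 = 0.6562
FA = 17/40 = 0.4250
Φ⁻¹(H) = 0.4021
Φ⁻¹(FA) = -0.1891
d' = z(H) − z(FA) = 0.4021 − (-0.1891) = 0.5912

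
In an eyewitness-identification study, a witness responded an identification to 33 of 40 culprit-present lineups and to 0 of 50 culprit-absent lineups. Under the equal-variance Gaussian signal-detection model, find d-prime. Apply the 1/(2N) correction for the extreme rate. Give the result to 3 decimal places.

The false-alarm rate is 0/50 = 0, so apply the 1/(2N) correction: FA → 1/(2·50) = 0.01000.
z(H) = z(0.82500) = 0.9346
z(FA) = z(0.01000) = -2.3263
d' = 0.9346 − (-2.3263) = 3.2609

d-prime = 3.261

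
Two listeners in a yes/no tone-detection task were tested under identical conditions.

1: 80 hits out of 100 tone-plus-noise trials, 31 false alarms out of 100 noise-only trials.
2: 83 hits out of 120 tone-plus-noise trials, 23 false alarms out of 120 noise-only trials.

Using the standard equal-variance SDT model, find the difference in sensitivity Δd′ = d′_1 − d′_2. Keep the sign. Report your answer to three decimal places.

Δd′ = -0.035

1: z(0.8000) = 0.8416, z(0.3100) = -0.4959, d' = 1.3375
2: z(0.6917) = 0.5007, z(0.1917) = -0.8716, d' = 1.3723
Δd' = d'_1 − d'_2 = 1.3375 − 1.3723 = -0.0348
2 has the higher sensitivity.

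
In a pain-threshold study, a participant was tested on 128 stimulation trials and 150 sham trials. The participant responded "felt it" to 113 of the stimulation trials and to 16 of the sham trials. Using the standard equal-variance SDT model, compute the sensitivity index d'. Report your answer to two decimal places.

d' = 2.43

H = 113/128 = 0.8828
FA = 16/150 = 0.1067
z(H) = z(0.8828) = 1.1891
z(FA) = z(0.1067) = -1.2443
d' = z(H) − z(FA) = 1.1891 − (-1.2443) = 2.4334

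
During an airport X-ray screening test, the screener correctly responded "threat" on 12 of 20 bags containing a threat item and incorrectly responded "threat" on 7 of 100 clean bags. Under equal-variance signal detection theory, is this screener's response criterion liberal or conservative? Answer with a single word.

conservative

z(H) = 0.253, z(FA) = -1.476
c = −½·(z(H) + z(FA)) = 0.6115
c > 0 → conservative criterion (biased toward responding “no”).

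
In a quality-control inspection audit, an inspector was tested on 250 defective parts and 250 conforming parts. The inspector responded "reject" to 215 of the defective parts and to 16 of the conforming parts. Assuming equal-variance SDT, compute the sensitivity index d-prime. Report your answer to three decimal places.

d-prime = 2.602

H = 215/250 = 0.8600
FA = 16/250 = 0.0640
Φ⁻¹(0.8600) = 1.0803, Φ⁻¹(0.0640) = -1.5220
d' = z(H) − z(FA) = 1.0803 − (-1.5220) = 2.6023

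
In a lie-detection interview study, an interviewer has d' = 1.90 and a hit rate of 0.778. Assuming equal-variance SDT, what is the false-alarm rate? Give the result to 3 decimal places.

z(hit rate) = z(0.778) = 0.7655
z(FA) = z(H) − d' = 0.7655 − 1.90 = -1.1345
false-alarm rate = Φ(-1.1345) = 0.1283

false-alarm rate = 0.128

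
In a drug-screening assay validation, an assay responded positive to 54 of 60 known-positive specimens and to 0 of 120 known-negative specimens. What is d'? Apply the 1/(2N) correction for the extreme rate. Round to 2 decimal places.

d' = 3.92

The false-alarm rate is 0/120 = 0, so apply the 1/(2N) correction: FA → 1/(2·120) = 0.00417.
z(H) = z(0.90000) = 1.282
z(FA) = z(0.00417) = -2.638
d' = 1.282 − (-2.638) = 3.920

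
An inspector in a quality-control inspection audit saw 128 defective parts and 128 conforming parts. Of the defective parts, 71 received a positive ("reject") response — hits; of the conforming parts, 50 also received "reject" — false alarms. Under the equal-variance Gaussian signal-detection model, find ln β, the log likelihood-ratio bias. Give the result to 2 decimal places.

ln β = 0.03

H = 71/128 = 0.5547
FA = 50/128 = 0.3906
Φ⁻¹(H) = Φ⁻¹(0.5547) = 0.138
Φ⁻¹(FA) = Φ⁻¹(0.3906) = -0.278
ln β = −½·[z(H)² − z(FA)²] = −0.5 × (0.019 − 0.077) = 0.029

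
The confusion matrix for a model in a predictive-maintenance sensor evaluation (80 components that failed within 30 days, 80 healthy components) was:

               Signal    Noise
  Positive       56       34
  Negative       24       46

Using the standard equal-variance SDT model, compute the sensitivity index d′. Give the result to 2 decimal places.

H = 56/80 = 0.7000
FA = 34/80 = 0.4250
z(0.7000) = 0.5244, z(0.4250) = -0.1891
d' = z(H) − z(FA) = 0.5244 − (-0.1891) = 0.7135

d′ = 0.71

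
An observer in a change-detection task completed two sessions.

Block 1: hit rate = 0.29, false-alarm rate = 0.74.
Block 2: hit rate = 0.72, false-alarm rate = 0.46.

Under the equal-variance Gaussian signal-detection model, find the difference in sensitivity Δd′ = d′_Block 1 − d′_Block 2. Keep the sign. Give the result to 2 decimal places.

Block 1: z(0.29) = -0.553, z(0.74) = 0.643, d' = -1.196
Block 2: z(0.72) = 0.583, z(0.46) = -0.100, d' = 0.683
Δd' = d'_Block 1 − d'_Block 2 = -1.196 − 0.683 = -1.879
Block 2 has the higher sensitivity.

Δd′ = -1.88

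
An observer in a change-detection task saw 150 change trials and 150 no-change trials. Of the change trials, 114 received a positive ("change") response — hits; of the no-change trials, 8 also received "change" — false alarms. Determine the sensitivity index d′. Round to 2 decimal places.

H = 114/150 = 0.7600
FA = 8/150 = 0.0533
Φ⁻¹(0.7600) = 0.706, Φ⁻¹(0.0533) = -1.614
d' = z(H) − z(FA) = 0.706 − (-1.614) = 2.320

d′ = 2.32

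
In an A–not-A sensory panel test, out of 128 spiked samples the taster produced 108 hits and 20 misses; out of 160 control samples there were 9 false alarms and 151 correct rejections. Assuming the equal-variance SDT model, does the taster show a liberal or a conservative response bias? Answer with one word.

conservative

z(H) = 1.010, z(FA) = -1.587
c = −½·(z(H) + z(FA)) = 0.2885
c > 0 → conservative criterion (biased toward responding “no”).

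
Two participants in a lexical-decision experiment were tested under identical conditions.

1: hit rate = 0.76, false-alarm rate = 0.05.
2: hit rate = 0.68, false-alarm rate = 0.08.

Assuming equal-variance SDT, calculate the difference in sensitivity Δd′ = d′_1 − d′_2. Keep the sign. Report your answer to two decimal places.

1: z(0.76) = 0.706, z(0.05) = -1.645, d' = 2.351
2: z(0.68) = 0.468, z(0.08) = -1.405, d' = 1.873
Δd' = d'_1 − d'_2 = 2.351 − 1.873 = 0.478
1 has the higher sensitivity.

Δd′ = 0.48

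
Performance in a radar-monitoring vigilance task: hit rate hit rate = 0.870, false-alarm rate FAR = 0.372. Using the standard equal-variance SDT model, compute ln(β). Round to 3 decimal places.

z(0.870) = 1.1264, z(0.372) = -0.3266
ln β = −½·[z(H)² − z(FA)²] = −0.5 × (1.2688 − 0.1067) = -0.58105

ln β = -0.581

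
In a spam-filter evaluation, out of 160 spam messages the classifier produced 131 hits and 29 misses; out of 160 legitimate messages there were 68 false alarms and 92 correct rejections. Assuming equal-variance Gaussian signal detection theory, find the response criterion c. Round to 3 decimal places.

H = 131/160 = 0.8187
FA = 68/160 = 0.4250
z(H) = 0.9104
z(FA) = -0.1891
c = −½·[z(H) + z(FA)] = −0.5 × (0.9104 + (-0.1891)) = -0.36065
c < 0: the classifier has a liberal response bias.

c = -0.361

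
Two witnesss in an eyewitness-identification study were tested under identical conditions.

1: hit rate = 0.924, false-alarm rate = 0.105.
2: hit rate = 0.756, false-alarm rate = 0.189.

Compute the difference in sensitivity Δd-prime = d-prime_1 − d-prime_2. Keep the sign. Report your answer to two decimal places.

Δd-prime = 1.11

1: z(0.924) = 1.433, z(0.105) = -1.254, d' = 2.687
2: z(0.756) = 0.693, z(0.189) = -0.882, d' = 1.575
Δd' = d'_1 − d'_2 = 2.687 − 1.575 = 1.112
1 has the higher sensitivity.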